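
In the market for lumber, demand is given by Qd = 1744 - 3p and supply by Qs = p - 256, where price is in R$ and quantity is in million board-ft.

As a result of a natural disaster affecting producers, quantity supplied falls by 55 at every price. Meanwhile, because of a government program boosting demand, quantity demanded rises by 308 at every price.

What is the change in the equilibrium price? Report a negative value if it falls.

Original equilibrium: 1744 - 3p = p - 256 gives 2000 = 4p, so p = 500 and Q = 244.
With the change applied: demand Qd = 2052 - 3p, supply Qs = p - 311.
New equilibrium: 2052 - 3p = p - 311 ⇒ 2363 = 4p ⇒ p = 590.75, Q = 279.75.
Δp = 590.75 − 500 = +90.75.

+90.75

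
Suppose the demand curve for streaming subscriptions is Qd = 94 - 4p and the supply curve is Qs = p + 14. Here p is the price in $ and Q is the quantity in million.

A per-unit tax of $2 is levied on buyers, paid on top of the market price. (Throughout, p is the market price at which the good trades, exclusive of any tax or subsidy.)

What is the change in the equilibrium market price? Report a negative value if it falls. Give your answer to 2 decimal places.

-1.60

Initially, 94 - 4p = p + 14, so 80 = 5p and p = 16, Q = 30.
Since buyers pay the price plus the tax, the effective demand curve becomes Qd = 86 - 4p.
Equate the new curves: 86 - 4p = p + 14, giving 72 = 5p, p = 14.4, Q = 28.4.
Δp = 14.4 − 16 = -1.60.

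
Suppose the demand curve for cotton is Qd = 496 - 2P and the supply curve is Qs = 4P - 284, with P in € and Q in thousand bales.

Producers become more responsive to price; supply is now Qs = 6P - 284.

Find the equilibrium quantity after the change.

301

Before the shock: 496 - 2P = 4P - 284 ⇒ 780 = 6P ⇒ P = 130, Q = 236.
The new curves are Qd = 496 - 2P (demand) and Qs = 6P - 284 (supply).
Equate the new curves: 496 - 2P = 6P - 284, giving 780 = 8P, P = 97.5, Q = 301.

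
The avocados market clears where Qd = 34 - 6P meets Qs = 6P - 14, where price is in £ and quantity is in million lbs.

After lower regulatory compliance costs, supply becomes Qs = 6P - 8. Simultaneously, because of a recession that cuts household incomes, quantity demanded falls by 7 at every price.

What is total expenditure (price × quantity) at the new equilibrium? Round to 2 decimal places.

27.71

Before the shock: 34 - 6P = 6P - 14 ⇒ 48 = 12P ⇒ P = 4, Q = 10.
The new curves are Qd = 27 - 6P (demand) and Qs = 6P - 8 (supply).
Equate the new curves: 27 - 6P = 6P - 8, giving 35 = 12P, P = 35/12 ≈ 2.9167, Q = 9.5.
New expenditure = 2.9167 × 9.5 = 27.71.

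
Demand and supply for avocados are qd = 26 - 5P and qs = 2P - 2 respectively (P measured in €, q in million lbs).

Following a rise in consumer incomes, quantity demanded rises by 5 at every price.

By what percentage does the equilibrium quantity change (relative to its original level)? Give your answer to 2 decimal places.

+23.81

Original equilibrium: 26 - 5P = 2P - 2 gives 28 = 7P, so P = 4 and q = 6.
After the shift, demand is qd = 31 - 5P and supply is qs = 2P - 2.
Clearing the new market: 31 - 5P = 2P - 2, so P = 33/7 ≈ 4.7143 and q = 52/7 ≈ 7.4286.
%Δq = (7.4286 − 6) / 6 × 100 = +23.81%.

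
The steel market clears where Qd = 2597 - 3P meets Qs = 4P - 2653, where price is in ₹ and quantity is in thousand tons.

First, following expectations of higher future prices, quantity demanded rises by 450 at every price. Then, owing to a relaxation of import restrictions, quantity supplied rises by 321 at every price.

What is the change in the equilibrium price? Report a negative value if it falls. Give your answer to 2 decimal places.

+18.43

Original equilibrium: 2597 - 3P = 4P - 2653 gives 5250 = 7P, so P = 750 and Q = 347.
The shock moves the curves to Qd = 3047 - 3P and Qs = 4P - 2332.
Clearing the new market: 3047 - 3P = 4P - 2332, so P = 5379/7 ≈ 768.4286 and Q = 5192/7 ≈ 741.7143.
ΔP = 768.4286 − 750 = +18.43.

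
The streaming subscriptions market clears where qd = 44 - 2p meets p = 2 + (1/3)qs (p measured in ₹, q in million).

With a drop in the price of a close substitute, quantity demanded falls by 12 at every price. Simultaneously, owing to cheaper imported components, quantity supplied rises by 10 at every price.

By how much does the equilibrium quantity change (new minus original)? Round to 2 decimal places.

Initially, 44 - 2p = 3p - 6, so 50 = 5p and p = 10, q = 24.
The new curves are qd = 32 - 2p (demand) and qs = 3p + 4 (supply).
Setting them equal: 32 - 2p = 3p + 4 → 28 = 5p, so p = 5.6 and q = 20.8.
Δq = 20.8 − 24 = -3.20.

-3.20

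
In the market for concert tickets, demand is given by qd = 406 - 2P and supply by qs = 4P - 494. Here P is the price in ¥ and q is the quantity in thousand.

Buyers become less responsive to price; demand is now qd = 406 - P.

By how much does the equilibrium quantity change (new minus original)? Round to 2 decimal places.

+120.00

Initially, 406 - 2P = 4P - 494, so 900 = 6P and P = 150, q = 106.
The new curves are qd = 406 - P (demand) and qs = 4P - 494 (supply).
New equilibrium: 406 - P = 4P - 494 ⇒ 900 = 5P ⇒ P = 180, q = 226.
Δq = 226 − 106 = +120.00.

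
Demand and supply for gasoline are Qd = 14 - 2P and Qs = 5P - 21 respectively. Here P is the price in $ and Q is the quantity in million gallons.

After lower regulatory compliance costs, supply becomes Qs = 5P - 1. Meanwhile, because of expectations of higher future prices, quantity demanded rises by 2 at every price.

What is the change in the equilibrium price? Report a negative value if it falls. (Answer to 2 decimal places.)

-2.57

Initially, 14 - 2P = 5P - 21, so 35 = 7P and P = 5, Q = 4.
After the shift, demand is Qd = 16 - 2P and supply is Qs = 5P - 1.
Setting them equal: 16 - 2P = 5P - 1 → 17 = 7P, so P = 17/7 ≈ 2.4286 and Q = 78/7 ≈ 11.1429.
ΔP = 2.4286 − 5 = -2.57.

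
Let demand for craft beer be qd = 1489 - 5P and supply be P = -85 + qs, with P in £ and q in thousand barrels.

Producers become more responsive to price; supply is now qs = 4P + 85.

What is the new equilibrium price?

156

Original equilibrium: 1489 - 5P = P + 85 gives 1404 = 6P, so P = 234 and q = 319.
With the change applied: demand qd = 1489 - 5P, supply qs = 4P + 85.
Setting them equal: 1489 - 5P = 4P + 85 → 1404 = 9P, so P = 156 and q = 709.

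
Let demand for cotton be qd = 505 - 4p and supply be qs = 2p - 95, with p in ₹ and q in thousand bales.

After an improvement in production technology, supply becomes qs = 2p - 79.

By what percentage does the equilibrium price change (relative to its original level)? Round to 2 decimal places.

-2.67

Solve the original market: 505 - 4p = 2p - 95, hence p = 100 and q = 105.
After the shift, demand is qd = 505 - 4p and supply is qs = 2p - 79.
Equate the new curves: 505 - 4p = 2p - 79, giving 584 = 6p, p = 292/3 ≈ 97.3333, q = 347/3 ≈ 115.6667.
%Δp = (97.3333 − 100) / 100 × 100 = -2.67%.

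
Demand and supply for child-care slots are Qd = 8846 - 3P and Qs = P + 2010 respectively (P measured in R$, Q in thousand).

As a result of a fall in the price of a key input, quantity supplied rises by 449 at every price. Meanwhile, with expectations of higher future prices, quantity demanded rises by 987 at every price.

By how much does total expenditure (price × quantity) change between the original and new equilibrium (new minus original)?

+1575887.75

Before the shock: 8846 - 3P = P + 2010 ⇒ 6836 = 4P ⇒ P = 1709, Q = 3719.
With the change applied: demand Qd = 9833 - 3P, supply Qs = P + 2459.
Clearing the new market: 9833 - 3P = P + 2459, so P = 1843.5 and Q = 4302.5.
Expenditure moves from 1709×3719 = 6355771 to 1843.5×4302.5 = 7931658.75; change = +1575887.75.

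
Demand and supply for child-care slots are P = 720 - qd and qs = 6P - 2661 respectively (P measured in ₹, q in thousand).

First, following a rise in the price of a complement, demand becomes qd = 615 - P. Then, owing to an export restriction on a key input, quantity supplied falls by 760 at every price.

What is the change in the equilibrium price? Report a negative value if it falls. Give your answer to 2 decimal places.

Solve the original market: 720 - P = 6P - 2661, hence P = 483 and q = 237.
With the change applied: demand qd = 615 - P, supply qs = 6P - 3421.
New equilibrium: 615 - P = 6P - 3421 ⇒ 4036 = 7P ⇒ P = 4036/7 ≈ 576.5714, q = 269/7 ≈ 38.4286.
ΔP = 576.5714 − 483 = +93.57.

+93.57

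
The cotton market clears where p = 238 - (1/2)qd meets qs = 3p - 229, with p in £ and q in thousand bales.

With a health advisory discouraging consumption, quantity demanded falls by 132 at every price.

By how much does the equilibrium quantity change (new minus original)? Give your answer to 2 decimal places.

-79.20

Initially, 476 - 2p = 3p - 229, so 705 = 5p and p = 141, q = 194.
The new curves are qd = 344 - 2p (demand) and qs = 3p - 229 (supply).
Clearing the new market: 344 - 2p = 3p - 229, so p = 114.6 and q = 114.8.
Δq = 114.8 − 194 = -79.20.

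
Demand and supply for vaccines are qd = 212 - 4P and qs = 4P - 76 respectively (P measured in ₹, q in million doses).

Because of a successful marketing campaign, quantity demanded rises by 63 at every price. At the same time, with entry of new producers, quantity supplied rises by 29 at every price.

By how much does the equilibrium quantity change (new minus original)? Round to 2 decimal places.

+46.00

Initially, 212 - 4P = 4P - 76, so 288 = 8P and P = 36, q = 68.
The new curves are qd = 275 - 4P (demand) and qs = 4P - 47 (supply).
Setting them equal: 275 - 4P = 4P - 47 → 322 = 8P, so P = 40.25 and q = 114.
Δq = 114 − 68 = +46.00.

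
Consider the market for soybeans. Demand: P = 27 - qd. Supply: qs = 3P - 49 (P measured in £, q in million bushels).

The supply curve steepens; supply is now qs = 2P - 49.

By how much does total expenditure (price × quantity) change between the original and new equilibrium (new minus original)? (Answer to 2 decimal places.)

-109.78

Initially, 27 - P = 3P - 49, so 76 = 4P and P = 19, q = 8.
With the change applied: demand qd = 27 - P, supply qs = 2P - 49.
New equilibrium: 27 - P = 2P - 49 ⇒ 76 = 3P ⇒ P = 76/3 ≈ 25.3333, q = 5/3 ≈ 1.6667.
Expenditure moves from 19×8 = 152 to 25.3333×1.6667 = 42.2222; change = -109.78.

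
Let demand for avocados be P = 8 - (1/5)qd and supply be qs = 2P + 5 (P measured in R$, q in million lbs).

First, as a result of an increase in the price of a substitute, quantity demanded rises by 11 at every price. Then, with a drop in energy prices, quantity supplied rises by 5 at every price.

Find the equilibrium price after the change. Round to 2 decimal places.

5.86

Solve the original market: 40 - 5P = 2P + 5, hence P = 5 and q = 15.
The shock moves the curves to qd = 51 - 5P and qs = 2P + 10.
Equate the new curves: 51 - 5P = 2P + 10, giving 41 = 7P, P = 41/7 ≈ 5.8571, q = 152/7 ≈ 21.7143.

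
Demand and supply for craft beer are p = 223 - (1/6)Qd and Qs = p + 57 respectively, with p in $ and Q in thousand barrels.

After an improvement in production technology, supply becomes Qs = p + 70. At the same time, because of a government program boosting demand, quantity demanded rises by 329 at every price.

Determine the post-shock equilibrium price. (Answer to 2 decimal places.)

Initially, 1338 - 6p = p + 57, so 1281 = 7p and p = 183, Q = 240.
The shock moves the curves to Qd = 1667 - 6p and Qs = p + 70.
Setting them equal: 1667 - 6p = p + 70 → 1597 = 7p, so p = 1597/7 ≈ 228.1429 and Q = 2087/7 ≈ 298.1429.

228.14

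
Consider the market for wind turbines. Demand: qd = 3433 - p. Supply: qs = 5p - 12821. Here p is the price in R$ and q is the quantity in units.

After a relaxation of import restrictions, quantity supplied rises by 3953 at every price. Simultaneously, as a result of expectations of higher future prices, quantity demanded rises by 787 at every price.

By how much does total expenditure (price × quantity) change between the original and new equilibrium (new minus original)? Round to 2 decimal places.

+2485695.56

Solve the original market: 3433 - p = 5p - 12821, hence p = 2709 and q = 724.
The shock moves the curves to qd = 4220 - p and qs = 5p - 8868.
Clearing the new market: 4220 - p = 5p - 8868, so p = 6544/3 ≈ 2181.3333 and q = 6116/3 ≈ 2038.6667.
Expenditure moves from 2709×724 = 1961316 to 2181.3333×2038.6667 = 4447011.5556; change = +2485695.56.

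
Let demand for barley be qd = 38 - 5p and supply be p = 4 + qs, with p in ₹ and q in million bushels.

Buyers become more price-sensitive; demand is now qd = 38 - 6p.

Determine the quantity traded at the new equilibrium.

Original equilibrium: 38 - 5p = p - 4 gives 42 = 6p, so p = 7 and q = 3.
The shock moves the curves to qd = 38 - 6p and qs = p - 4.
Clearing the new market: 38 - 6p = p - 4, so p = 6 and q = 2.

2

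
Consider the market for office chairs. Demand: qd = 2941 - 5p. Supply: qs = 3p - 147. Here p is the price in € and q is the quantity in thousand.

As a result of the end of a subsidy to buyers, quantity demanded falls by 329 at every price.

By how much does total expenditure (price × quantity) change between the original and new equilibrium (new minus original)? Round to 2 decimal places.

Solve the original market: 2941 - 5p = 3p - 147, hence p = 386 and q = 1011.
The new curves are qd = 2612 - 5p (demand) and qs = 3p - 147 (supply).
Equate the new curves: 2612 - 5p = 3p - 147, giving 2759 = 8p, p = 344.875, q = 887.625.
Expenditure moves from 386×1011 = 390246 to 344.875×887.625 = 306119.671875; change = -84126.33.

-84126.33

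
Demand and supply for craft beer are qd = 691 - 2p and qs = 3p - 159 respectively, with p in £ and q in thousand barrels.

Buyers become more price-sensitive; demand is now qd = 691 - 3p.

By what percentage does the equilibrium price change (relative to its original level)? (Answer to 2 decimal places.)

-16.67

Before the shock: 691 - 2p = 3p - 159 ⇒ 850 = 5p ⇒ p = 170, q = 351.
The shock moves the curves to qd = 691 - 3p and qs = 3p - 159.
Setting them equal: 691 - 3p = 3p - 159 → 850 = 6p, so p = 425/3 ≈ 141.6667 and q = 266.
%Δp = (141.6667 − 170) / 170 × 100 = -16.67%.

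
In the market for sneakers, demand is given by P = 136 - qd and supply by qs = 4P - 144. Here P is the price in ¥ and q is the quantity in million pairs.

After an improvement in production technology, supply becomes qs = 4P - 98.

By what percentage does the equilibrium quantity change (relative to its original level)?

+11.5

Before the shock: 136 - P = 4P - 144 ⇒ 280 = 5P ⇒ P = 56, q = 80.
The shock moves the curves to qd = 136 - P and qs = 4P - 98.
Clearing the new market: 136 - P = 4P - 98, so P = 46.8 and q = 89.2.
%Δq = (89.2 − 80) / 80 × 100 = +11.5%.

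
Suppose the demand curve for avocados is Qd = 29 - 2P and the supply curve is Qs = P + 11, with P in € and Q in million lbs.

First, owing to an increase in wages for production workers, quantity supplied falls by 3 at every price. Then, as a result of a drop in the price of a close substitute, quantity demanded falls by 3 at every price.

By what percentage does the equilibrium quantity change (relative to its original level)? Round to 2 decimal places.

-17.65

Initially, 29 - 2P = P + 11, so 18 = 3P and P = 6, Q = 17.
The new curves are Qd = 26 - 2P (demand) and Qs = P + 8 (supply).
New equilibrium: 26 - 2P = P + 8 ⇒ 18 = 3P ⇒ P = 6, Q = 14.
%ΔQ = (14 − 17) / 17 × 100 = -17.65%.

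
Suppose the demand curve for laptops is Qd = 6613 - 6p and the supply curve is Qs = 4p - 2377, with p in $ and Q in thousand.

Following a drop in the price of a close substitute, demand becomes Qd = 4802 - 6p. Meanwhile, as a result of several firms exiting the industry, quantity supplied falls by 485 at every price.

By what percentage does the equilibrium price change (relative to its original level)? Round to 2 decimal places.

Solve the original market: 6613 - 6p = 4p - 2377, hence p = 899 and Q = 1219.
With the change applied: demand Qd = 4802 - 6p, supply Qs = 4p - 2862.
New equilibrium: 4802 - 6p = 4p - 2862 ⇒ 7664 = 10p ⇒ p = 766.4, Q = 203.6.
%Δp = (766.4 − 899) / 899 × 100 = -14.75%.

-14.75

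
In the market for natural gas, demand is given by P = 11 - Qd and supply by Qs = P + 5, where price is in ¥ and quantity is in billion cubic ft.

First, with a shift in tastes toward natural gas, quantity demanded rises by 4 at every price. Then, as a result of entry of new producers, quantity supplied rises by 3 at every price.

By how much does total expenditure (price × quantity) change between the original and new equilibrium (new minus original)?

Initially, 11 - P = P + 5, so 6 = 2P and P = 3, Q = 8.
The shock moves the curves to Qd = 15 - P and Qs = P + 8.
Setting them equal: 15 - P = P + 8 → 7 = 2P, so P = 3.5 and Q = 11.5.
Expenditure moves from 3×8 = 24 to 3.5×11.5 = 40.25; change = +16.25.

+16.25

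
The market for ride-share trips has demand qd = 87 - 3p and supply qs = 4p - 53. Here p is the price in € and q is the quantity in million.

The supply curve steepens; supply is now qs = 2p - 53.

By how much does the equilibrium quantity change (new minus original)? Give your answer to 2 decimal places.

-24.00

Before the shock: 87 - 3p = 4p - 53 ⇒ 140 = 7p ⇒ p = 20, q = 27.
After the shift, demand is qd = 87 - 3p and supply is qs = 2p - 53.
Equate the new curves: 87 - 3p = 2p - 53, giving 140 = 5p, p = 28, q = 3.
Δq = 3 − 27 = -24.00.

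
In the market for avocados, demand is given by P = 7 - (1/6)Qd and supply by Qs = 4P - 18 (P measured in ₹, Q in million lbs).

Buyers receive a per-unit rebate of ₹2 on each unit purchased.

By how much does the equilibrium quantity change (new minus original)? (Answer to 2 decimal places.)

Original equilibrium: 42 - 6P = 4P - 18 gives 60 = 10P, so P = 6 and Q = 6.
Since buyers' out-of-pocket price is the market price minus the rebate, the effective demand curve becomes Qd = 54 - 6P.
Equate the new curves: 54 - 6P = 4P - 18, giving 72 = 10P, P = 7.2, Q = 10.8.
ΔQ = 10.8 − 6 = +4.80.

+4.80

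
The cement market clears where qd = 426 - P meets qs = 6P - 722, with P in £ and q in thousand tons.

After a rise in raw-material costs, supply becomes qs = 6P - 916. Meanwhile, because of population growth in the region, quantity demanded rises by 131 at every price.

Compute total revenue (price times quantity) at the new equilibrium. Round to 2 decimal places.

Initially, 426 - P = 6P - 722, so 1148 = 7P and P = 164, q = 262.
The new curves are qd = 557 - P (demand) and qs = 6P - 916 (supply).
New equilibrium: 557 - P = 6P - 916 ⇒ 1473 = 7P ⇒ P = 1473/7 ≈ 210.4286, q = 2426/7 ≈ 346.5714.
New expenditure = 210.4286 × 346.5714 = 72928.53.

72928.53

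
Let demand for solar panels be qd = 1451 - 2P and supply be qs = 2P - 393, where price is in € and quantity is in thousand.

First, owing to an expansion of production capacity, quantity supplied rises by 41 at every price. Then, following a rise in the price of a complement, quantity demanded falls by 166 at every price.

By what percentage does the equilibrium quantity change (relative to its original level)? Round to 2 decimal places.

Solve the original market: 1451 - 2P = 2P - 393, hence P = 461 and q = 529.
The new curves are qd = 1285 - 2P (demand) and qs = 2P - 352 (supply).
Setting them equal: 1285 - 2P = 2P - 352 → 1637 = 4P, so P = 409.25 and q = 466.5.
%Δq = (466.5 − 529) / 529 × 100 = -11.81%.

-11.81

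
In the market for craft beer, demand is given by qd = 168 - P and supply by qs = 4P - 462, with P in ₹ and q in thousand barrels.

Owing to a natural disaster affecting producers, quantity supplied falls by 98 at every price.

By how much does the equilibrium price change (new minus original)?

Initially, 168 - P = 4P - 462, so 630 = 5P and P = 126, q = 42.
After the shift, demand is qd = 168 - P and supply is qs = 4P - 560.
New equilibrium: 168 - P = 4P - 560 ⇒ 728 = 5P ⇒ P = 145.6, q = 22.4.
ΔP = 145.6 − 126 = +19.6.

+19.6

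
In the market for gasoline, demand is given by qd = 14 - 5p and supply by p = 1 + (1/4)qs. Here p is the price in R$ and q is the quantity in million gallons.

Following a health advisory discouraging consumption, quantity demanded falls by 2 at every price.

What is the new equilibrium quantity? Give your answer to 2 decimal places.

Original equilibrium: 14 - 5p = 4p - 4 gives 18 = 9p, so p = 2 and q = 4.
After the shift, demand is qd = 12 - 5p and supply is qs = 4p - 4.
Clearing the new market: 12 - 5p = 4p - 4, so p = 16/9 ≈ 1.7778 and q = 28/9 ≈ 3.1111.

3.11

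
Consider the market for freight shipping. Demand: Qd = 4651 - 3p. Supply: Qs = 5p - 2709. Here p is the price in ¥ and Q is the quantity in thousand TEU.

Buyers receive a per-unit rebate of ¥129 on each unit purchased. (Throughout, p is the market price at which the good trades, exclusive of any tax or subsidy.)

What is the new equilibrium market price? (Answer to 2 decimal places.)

Initially, 4651 - 3p = 5p - 2709, so 7360 = 8p and p = 920, Q = 1891.
Since buyers' out-of-pocket price is the market price minus the rebate, the effective demand curve becomes Qd = 5038 - 3p.
New equilibrium: 5038 - 3p = 5p - 2709 ⇒ 7747 = 8p ⇒ p = 968.375, Q = 2132.875.

968.38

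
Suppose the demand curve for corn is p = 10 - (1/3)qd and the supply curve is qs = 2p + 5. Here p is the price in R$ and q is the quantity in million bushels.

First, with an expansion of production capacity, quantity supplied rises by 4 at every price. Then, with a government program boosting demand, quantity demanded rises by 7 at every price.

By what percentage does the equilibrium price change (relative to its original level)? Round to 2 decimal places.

Original equilibrium: 30 - 3p = 2p + 5 gives 25 = 5p, so p = 5 and q = 15.
With the change applied: demand qd = 37 - 3p, supply qs = 2p + 9.
Setting them equal: 37 - 3p = 2p + 9 → 28 = 5p, so p = 5.6 and q = 20.2.
%Δp = (5.6 − 5) / 5 × 100 = +12.00%.

+12.00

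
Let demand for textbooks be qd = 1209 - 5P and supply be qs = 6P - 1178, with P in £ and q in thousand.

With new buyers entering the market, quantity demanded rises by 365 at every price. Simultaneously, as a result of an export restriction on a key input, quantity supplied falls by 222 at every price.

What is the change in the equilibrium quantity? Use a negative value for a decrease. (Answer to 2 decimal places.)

+98.18

Before the shock: 1209 - 5P = 6P - 1178 ⇒ 2387 = 11P ⇒ P = 217, q = 124.
The new curves are qd = 1574 - 5P (demand) and qs = 6P - 1400 (supply).
Clearing the new market: 1574 - 5P = 6P - 1400, so P = 2974/11 ≈ 270.3636 and q = 2444/11 ≈ 222.1818.
Δq = 222.1818 − 124 = +98.18.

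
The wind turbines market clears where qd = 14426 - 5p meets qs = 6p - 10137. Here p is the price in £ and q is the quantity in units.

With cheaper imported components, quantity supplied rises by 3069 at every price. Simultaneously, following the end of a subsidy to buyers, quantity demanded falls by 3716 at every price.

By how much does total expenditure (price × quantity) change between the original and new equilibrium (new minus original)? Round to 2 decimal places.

Original equilibrium: 14426 - 5p = 6p - 10137 gives 24563 = 11p, so p = 2233 and q = 3261.
After the shift, demand is qd = 10710 - 5p and supply is qs = 6p - 7068.
New equilibrium: 10710 - 5p = 6p - 7068 ⇒ 17778 = 11p ⇒ p = 17778/11 ≈ 1616.1818, q = 28920/11 ≈ 2629.0909.
Expenditure moves from 2233×3261 = 7281813 to 1616.1818×2629.0909 = 4249088.9256; change = -3032724.07.

-3032724.07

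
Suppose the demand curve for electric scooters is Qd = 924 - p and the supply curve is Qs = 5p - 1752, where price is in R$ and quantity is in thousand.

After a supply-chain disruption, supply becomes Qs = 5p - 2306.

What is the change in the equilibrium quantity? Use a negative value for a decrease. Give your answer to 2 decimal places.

Before the shock: 924 - p = 5p - 1752 ⇒ 2676 = 6p ⇒ p = 446, Q = 478.
The new curves are Qd = 924 - p (demand) and Qs = 5p - 2306 (supply).
New equilibrium: 924 - p = 5p - 2306 ⇒ 3230 = 6p ⇒ p = 1615/3 ≈ 538.3333, Q = 1157/3 ≈ 385.6667.
ΔQ = 385.6667 − 478 = -92.33.

-92.33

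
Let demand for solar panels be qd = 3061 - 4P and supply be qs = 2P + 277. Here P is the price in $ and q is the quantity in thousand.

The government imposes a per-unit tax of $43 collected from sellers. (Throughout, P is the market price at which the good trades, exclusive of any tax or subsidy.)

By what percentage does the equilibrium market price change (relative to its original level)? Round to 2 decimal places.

+3.09

Before the shock: 3061 - 4P = 2P + 277 ⇒ 2784 = 6P ⇒ P = 464, q = 1205.
Since sellers keep the price net of the tax, the effective supply curve becomes qs = 2P + 191.
New equilibrium: 3061 - 4P = 2P + 191 ⇒ 2870 = 6P ⇒ P = 1435/3 ≈ 478.3333, q = 3443/3 ≈ 1147.6667.
%ΔP = (478.3333 − 464) / 464 × 100 = +3.09%.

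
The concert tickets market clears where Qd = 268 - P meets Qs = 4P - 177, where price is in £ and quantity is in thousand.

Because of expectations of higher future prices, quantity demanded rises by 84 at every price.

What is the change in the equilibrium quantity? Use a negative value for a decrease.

+67.2

Original equilibrium: 268 - P = 4P - 177 gives 445 = 5P, so P = 89 and Q = 179.
After the shift, demand is Qd = 352 - P and supply is Qs = 4P - 177.
New equilibrium: 352 - P = 4P - 177 ⇒ 529 = 5P ⇒ P = 105.8, Q = 246.2.
ΔQ = 246.2 − 179 = +67.2.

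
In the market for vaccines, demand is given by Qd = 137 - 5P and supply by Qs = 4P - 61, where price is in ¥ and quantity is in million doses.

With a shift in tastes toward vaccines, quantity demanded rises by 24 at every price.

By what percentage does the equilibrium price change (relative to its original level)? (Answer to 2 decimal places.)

Solve the original market: 137 - 5P = 4P - 61, hence P = 22 and Q = 27.
The shock moves the curves to Qd = 161 - 5P and Qs = 4P - 61.
New equilibrium: 161 - 5P = 4P - 61 ⇒ 222 = 9P ⇒ P = 74/3 ≈ 24.6667, Q = 113/3 ≈ 37.6667.
%ΔP = (24.6667 − 22) / 22 × 100 = +12.12%.

+12.12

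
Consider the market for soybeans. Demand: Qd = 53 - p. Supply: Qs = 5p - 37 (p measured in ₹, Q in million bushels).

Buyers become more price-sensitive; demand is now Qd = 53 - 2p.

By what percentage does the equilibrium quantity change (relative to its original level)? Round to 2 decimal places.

Original equilibrium: 53 - p = 5p - 37 gives 90 = 6p, so p = 15 and Q = 38.
After the shift, demand is Qd = 53 - 2p and supply is Qs = 5p - 37.
New equilibrium: 53 - 2p = 5p - 37 ⇒ 90 = 7p ⇒ p = 90/7 ≈ 12.8571, Q = 191/7 ≈ 27.2857.
%ΔQ = (27.2857 − 38) / 38 × 100 = -28.20%.

-28.20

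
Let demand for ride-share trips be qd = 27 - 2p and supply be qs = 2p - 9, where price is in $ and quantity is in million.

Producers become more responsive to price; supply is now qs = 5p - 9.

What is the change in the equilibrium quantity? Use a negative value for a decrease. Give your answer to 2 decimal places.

Initially, 27 - 2p = 2p - 9, so 36 = 4p and p = 9, q = 9.
The shock moves the curves to qd = 27 - 2p and qs = 5p - 9.
New equilibrium: 27 - 2p = 5p - 9 ⇒ 36 = 7p ⇒ p = 36/7 ≈ 5.1429, q = 117/7 ≈ 16.7143.
Δq = 16.7143 − 9 = +7.71.

+7.71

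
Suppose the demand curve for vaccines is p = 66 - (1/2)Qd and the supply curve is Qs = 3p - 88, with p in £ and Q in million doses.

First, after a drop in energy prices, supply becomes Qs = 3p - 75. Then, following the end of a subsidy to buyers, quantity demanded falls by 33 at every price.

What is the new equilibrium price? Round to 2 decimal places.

34.80

Original equilibrium: 132 - 2p = 3p - 88 gives 220 = 5p, so p = 44 and Q = 44.
After the shift, demand is Qd = 99 - 2p and supply is Qs = 3p - 75.
Setting them equal: 99 - 2p = 3p - 75 → 174 = 5p, so p = 34.8 and Q = 29.4.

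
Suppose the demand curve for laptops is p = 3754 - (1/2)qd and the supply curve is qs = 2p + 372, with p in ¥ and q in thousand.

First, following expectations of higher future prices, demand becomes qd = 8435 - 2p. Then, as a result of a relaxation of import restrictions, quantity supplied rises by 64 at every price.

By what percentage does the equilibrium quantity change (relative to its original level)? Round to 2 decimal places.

Solve the original market: 7508 - 2p = 2p + 372, hence p = 1784 and q = 3940.
The shock moves the curves to qd = 8435 - 2p and qs = 2p + 436.
Clearing the new market: 8435 - 2p = 2p + 436, so p = 1999.75 and q = 4435.5.
%Δq = (4435.5 − 3940) / 3940 × 100 = +12.58%.

+12.58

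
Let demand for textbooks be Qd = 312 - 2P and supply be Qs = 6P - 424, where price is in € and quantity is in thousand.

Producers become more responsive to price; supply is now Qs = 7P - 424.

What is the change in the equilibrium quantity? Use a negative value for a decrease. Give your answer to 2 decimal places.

+20.44

Before the shock: 312 - 2P = 6P - 424 ⇒ 736 = 8P ⇒ P = 92, Q = 128.
The shock moves the curves to Qd = 312 - 2P and Qs = 7P - 424.
Setting them equal: 312 - 2P = 7P - 424 → 736 = 9P, so P = 736/9 ≈ 81.7778 and Q = 1336/9 ≈ 148.4444.
ΔQ = 148.4444 − 128 = +20.44.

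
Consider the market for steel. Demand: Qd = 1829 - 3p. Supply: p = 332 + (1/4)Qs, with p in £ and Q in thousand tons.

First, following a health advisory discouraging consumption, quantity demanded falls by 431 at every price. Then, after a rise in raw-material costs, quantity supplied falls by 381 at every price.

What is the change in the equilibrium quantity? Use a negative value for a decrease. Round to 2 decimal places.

-409.57

Original equilibrium: 1829 - 3p = 4p - 1328 gives 3157 = 7p, so p = 451 and Q = 476.
After the shift, demand is Qd = 1398 - 3p and supply is Qs = 4p - 1709.
Clearing the new market: 1398 - 3p = 4p - 1709, so p = 3107/7 ≈ 443.8571 and Q = 465/7 ≈ 66.4286.
ΔQ = 66.4286 − 476 = -409.57.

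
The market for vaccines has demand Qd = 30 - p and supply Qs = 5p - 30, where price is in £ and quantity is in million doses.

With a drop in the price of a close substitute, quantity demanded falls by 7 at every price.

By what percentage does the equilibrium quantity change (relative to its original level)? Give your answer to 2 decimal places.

Before the shock: 30 - p = 5p - 30 ⇒ 60 = 6p ⇒ p = 10, Q = 20.
After the shift, demand is Qd = 23 - p and supply is Qs = 5p - 30.
Setting them equal: 23 - p = 5p - 30 → 53 = 6p, so p = 53/6 ≈ 8.8333 and Q = 85/6 ≈ 14.1667.
%ΔQ = (14.1667 − 20) / 20 × 100 = -29.17%.

-29.17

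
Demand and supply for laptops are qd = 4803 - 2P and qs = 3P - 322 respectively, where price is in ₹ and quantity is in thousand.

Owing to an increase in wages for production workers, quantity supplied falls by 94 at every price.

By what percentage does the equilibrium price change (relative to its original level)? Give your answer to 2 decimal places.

+1.83

Before the shock: 4803 - 2P = 3P - 322 ⇒ 5125 = 5P ⇒ P = 1025, q = 2753.
The shock moves the curves to qd = 4803 - 2P and qs = 3P - 416.
New equilibrium: 4803 - 2P = 3P - 416 ⇒ 5219 = 5P ⇒ P = 1043.8, q = 2715.4.
%ΔP = (1043.8 − 1025) / 1025 × 100 = +1.83%.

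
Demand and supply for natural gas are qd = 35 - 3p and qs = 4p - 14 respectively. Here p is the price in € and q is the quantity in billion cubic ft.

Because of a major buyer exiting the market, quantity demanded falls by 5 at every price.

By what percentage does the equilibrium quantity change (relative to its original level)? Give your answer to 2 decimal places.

Before the shock: 35 - 3p = 4p - 14 ⇒ 49 = 7p ⇒ p = 7, q = 14.
After the shift, demand is qd = 30 - 3p and supply is qs = 4p - 14.
Equate the new curves: 30 - 3p = 4p - 14, giving 44 = 7p, p = 44/7 ≈ 6.2857, q = 78/7 ≈ 11.1429.
%Δq = (11.1429 − 14) / 14 × 100 = -20.41%.

-20.41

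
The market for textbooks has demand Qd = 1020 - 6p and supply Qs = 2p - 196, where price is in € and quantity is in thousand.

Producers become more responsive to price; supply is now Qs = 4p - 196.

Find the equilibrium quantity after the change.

290.4

Before the shock: 1020 - 6p = 2p - 196 ⇒ 1216 = 8p ⇒ p = 152, Q = 108.
The shock moves the curves to Qd = 1020 - 6p and Qs = 4p - 196.
New equilibrium: 1020 - 6p = 4p - 196 ⇒ 1216 = 10p ⇒ p = 121.6, Q = 290.4.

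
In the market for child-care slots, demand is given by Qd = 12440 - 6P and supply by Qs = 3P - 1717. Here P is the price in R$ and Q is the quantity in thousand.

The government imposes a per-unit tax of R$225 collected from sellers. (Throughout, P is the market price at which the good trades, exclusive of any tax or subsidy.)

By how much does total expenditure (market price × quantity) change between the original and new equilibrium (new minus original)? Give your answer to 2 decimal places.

-516450.00

Before the shock: 12440 - 6P = 3P - 1717 ⇒ 14157 = 9P ⇒ P = 1573, Q = 3002.
Since sellers keep the price net of the tax, the effective supply curve becomes Qs = 3P - 2392.
Equate the new curves: 12440 - 6P = 3P - 2392, giving 14832 = 9P, P = 1648, Q = 2552.
Expenditure moves from 1573×3002 = 4722146 to 1648×2552 = 4205696; change = -516450.00.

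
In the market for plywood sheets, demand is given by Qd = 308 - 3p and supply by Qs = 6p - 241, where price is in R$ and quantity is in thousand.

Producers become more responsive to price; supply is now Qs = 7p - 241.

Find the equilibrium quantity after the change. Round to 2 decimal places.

143.30

Initially, 308 - 3p = 6p - 241, so 549 = 9p and p = 61, Q = 125.
The shock moves the curves to Qd = 308 - 3p and Qs = 7p - 241.
New equilibrium: 308 - 3p = 7p - 241 ⇒ 549 = 10p ⇒ p = 54.9, Q = 143.3.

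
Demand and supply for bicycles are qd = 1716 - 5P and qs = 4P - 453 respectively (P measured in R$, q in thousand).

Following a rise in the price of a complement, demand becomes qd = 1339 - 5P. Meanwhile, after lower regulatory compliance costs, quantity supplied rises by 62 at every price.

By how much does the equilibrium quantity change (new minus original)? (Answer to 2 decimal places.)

-133.11

Original equilibrium: 1716 - 5P = 4P - 453 gives 2169 = 9P, so P = 241 and q = 511.
With the change applied: demand qd = 1339 - 5P, supply qs = 4P - 391.
Equate the new curves: 1339 - 5P = 4P - 391, giving 1730 = 9P, P = 1730/9 ≈ 192.2222, q = 3401/9 ≈ 377.8889.
Δq = 377.8889 − 511 = -133.11.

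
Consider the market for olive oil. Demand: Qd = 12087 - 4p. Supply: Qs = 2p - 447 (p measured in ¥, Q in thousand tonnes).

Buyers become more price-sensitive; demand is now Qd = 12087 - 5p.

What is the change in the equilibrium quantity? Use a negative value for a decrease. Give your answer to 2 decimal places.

-596.86

Solve the original market: 12087 - 4p = 2p - 447, hence p = 2089 and Q = 3731.
With the change applied: demand Qd = 12087 - 5p, supply Qs = 2p - 447.
Clearing the new market: 12087 - 5p = 2p - 447, so p = 12534/7 ≈ 1790.5714 and Q = 21939/7 ≈ 3134.1429.
ΔQ = 3134.1429 − 3731 = -596.86.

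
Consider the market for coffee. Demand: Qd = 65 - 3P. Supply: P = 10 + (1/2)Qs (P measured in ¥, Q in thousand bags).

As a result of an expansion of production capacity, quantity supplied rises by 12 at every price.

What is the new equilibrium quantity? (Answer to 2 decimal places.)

Initially, 65 - 3P = 2P - 20, so 85 = 5P and P = 17, Q = 14.
With the change applied: demand Qd = 65 - 3P, supply Qs = 2P - 8.
Equate the new curves: 65 - 3P = 2P - 8, giving 73 = 5P, P = 14.6, Q = 21.2.

21.20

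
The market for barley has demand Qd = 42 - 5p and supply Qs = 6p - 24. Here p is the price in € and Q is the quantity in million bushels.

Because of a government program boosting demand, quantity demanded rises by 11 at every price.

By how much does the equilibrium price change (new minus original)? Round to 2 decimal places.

+1.00

Solve the original market: 42 - 5p = 6p - 24, hence p = 6 and Q = 12.
The shock moves the curves to Qd = 53 - 5p and Qs = 6p - 24.
Setting them equal: 53 - 5p = 6p - 24 → 77 = 11p, so p = 7 and Q = 18.
Δp = 7 − 6 = +1.00.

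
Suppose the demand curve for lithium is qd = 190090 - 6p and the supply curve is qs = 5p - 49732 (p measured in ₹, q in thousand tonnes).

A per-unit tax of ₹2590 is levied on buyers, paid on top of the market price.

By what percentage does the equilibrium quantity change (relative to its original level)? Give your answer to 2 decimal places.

Before the shock: 190090 - 6p = 5p - 49732 ⇒ 239822 = 11p ⇒ p = 21802, q = 59278.
Since buyers pay the price plus the tax, the effective demand curve becomes qd = 174550 - 6p.
Clearing the new market: 174550 - 6p = 5p - 49732, so p = 224282/11 ≈ 20389.2727 and q = 574358/11 ≈ 52214.3636.
%Δq = (52214.3636 − 59278) / 59278 × 100 = -11.92%.

-11.92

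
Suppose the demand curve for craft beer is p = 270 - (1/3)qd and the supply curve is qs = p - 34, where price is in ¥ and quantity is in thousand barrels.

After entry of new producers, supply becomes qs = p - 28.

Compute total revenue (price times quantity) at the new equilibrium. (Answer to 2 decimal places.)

Before the shock: 810 - 3p = p - 34 ⇒ 844 = 4p ⇒ p = 211, q = 177.
The shock moves the curves to qd = 810 - 3p and qs = p - 28.
Equate the new curves: 810 - 3p = p - 28, giving 838 = 4p, p = 209.5, q = 181.5.
New expenditure = 209.5 × 181.5 = 38024.25.

38024.25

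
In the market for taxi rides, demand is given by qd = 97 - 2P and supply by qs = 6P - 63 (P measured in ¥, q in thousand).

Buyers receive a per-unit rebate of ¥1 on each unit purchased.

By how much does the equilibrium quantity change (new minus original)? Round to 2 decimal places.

+1.50

Before the shock: 97 - 2P = 6P - 63 ⇒ 160 = 8P ⇒ P = 20, q = 57.
Since buyers' out-of-pocket price is the market price minus the rebate, the effective demand curve becomes qd = 99 - 2P.
Setting them equal: 99 - 2P = 6P - 63 → 162 = 8P, so P = 20.25 and q = 58.5.
Δq = 58.5 − 57 = +1.50.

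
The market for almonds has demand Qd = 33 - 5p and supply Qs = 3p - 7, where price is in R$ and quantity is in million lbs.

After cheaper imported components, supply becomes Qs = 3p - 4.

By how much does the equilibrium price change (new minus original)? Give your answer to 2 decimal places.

-0.38

Original equilibrium: 33 - 5p = 3p - 7 gives 40 = 8p, so p = 5 and Q = 8.
The shock moves the curves to Qd = 33 - 5p and Qs = 3p - 4.
Setting them equal: 33 - 5p = 3p - 4 → 37 = 8p, so p = 4.625 and Q = 9.875.
Δp = 4.625 − 5 = -0.38.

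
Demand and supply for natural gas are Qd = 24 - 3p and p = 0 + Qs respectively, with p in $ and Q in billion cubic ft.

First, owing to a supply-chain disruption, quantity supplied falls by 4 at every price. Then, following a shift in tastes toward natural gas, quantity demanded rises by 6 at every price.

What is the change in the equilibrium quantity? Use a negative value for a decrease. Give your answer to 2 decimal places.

Initially, 24 - 3p = p, so 24 = 4p and p = 6, Q = 6.
The shock moves the curves to Qd = 30 - 3p and Qs = p - 4.
Equate the new curves: 30 - 3p = p - 4, giving 34 = 4p, p = 8.5, Q = 4.5.
ΔQ = 4.5 − 6 = -1.50.

-1.50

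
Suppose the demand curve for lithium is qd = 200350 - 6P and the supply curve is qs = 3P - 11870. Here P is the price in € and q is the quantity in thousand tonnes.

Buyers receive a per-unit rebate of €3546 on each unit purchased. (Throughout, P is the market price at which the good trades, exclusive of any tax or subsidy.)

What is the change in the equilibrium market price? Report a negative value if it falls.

Before the shock: 200350 - 6P = 3P - 11870 ⇒ 212220 = 9P ⇒ P = 23580, q = 58870.
Since buyers' out-of-pocket price is the market price minus the rebate, the effective demand curve becomes qd = 221626 - 6P.
Clearing the new market: 221626 - 6P = 3P - 11870, so P = 25944 and q = 65962.
ΔP = 25944 − 23580 = +2364.

+2364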